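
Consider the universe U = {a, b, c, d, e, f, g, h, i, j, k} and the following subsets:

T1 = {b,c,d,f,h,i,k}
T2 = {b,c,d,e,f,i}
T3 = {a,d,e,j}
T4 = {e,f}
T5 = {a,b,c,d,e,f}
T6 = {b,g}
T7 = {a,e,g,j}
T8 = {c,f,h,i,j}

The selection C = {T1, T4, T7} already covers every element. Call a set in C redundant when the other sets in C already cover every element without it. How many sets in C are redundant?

1

Drop T1: b, c, d, h, … uncovered — not redundant.
Drop T4: the rest still cover every element — redundant.
Drop T7: a, g, j uncovered — not redundant.
1 redundant: T4.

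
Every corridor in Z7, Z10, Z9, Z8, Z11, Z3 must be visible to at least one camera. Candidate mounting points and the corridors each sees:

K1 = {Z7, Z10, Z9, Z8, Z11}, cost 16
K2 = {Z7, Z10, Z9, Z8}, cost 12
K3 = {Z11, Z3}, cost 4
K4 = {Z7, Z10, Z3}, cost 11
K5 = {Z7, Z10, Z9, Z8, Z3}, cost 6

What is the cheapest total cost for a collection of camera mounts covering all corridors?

10

K3, K5 cover every corridor at cost 4 + 6 = 10.
Any cover uses at least 2 camera mounts; among all covering selections none totals below 10.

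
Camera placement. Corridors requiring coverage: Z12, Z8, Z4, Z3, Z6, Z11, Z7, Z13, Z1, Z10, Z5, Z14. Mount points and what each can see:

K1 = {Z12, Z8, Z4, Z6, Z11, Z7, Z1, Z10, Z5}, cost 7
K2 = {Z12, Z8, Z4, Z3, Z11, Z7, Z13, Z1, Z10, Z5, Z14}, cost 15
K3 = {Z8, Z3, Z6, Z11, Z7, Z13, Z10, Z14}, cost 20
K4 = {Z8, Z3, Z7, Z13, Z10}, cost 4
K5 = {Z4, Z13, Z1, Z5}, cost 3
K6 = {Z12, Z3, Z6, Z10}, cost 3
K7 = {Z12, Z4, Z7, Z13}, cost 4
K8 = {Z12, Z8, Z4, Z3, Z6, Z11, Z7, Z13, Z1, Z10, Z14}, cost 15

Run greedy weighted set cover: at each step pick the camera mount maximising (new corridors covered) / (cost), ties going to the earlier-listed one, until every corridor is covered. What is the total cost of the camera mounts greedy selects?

Pick 1: K5 adds 4 new (Z4, Z13, Z1, Z5) at cost 3 (ratio 4/3).
Pick 2: K6 adds 4 new (Z12, Z3, Z6, Z10) at cost 3 (ratio 4/3).
Pick 3: K4 adds 2 new (Z8, Z7) at cost 4 (ratio 2/4).
Pick 4: K1 adds 1 new (Z11) at cost 7 (ratio 1/7).
Pick 5: K2 adds 1 new (Z14) at cost 15 (ratio 1/15).
Greedy total cost: 3 + 3 + 4 + 7 + 15 = 32. (The true optimum is 18, so greedy overshoots here.)

32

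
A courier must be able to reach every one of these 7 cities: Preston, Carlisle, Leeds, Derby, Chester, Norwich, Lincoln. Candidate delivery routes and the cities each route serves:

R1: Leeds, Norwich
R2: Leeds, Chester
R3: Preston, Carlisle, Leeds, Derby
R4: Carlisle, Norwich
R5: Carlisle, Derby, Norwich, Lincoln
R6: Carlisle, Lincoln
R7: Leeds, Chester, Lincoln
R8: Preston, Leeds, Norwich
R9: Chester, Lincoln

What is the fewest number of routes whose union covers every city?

R1, R3, R7 together cover {Preston, Carlisle, Leeds, Derby, Chester, Norwich, Lincoln} — every city.
No 2 of the 9 routes cover everything (all 36 pairs fall short), so 3 is minimum.

3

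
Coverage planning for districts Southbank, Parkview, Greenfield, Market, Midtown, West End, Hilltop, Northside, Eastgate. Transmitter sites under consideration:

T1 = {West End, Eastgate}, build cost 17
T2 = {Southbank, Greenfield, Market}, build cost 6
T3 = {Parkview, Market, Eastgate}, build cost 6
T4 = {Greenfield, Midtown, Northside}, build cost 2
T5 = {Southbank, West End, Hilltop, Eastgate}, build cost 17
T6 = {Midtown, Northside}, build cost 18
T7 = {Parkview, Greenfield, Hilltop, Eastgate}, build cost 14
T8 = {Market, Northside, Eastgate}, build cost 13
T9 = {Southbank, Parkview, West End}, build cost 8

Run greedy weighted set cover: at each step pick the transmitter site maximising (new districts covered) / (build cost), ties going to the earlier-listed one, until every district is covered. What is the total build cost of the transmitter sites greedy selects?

Pick 1: T4 adds 3 new (Greenfield, Midtown, Northside) at build cost 2 (ratio 3/2).
Pick 2: T3 adds 3 new (Parkview, Market, Eastgate) at build cost 6 (ratio 3/6).
Pick 3: T9 adds 2 new (Southbank, West End) at build cost 8 (ratio 2/8).
Pick 4: T7 adds 1 new (Hilltop) at build cost 14 (ratio 1/14).
Greedy total build cost: 2 + 6 + 8 + 14 = 30. (The true optimum is 25, so greedy overshoots here.)

30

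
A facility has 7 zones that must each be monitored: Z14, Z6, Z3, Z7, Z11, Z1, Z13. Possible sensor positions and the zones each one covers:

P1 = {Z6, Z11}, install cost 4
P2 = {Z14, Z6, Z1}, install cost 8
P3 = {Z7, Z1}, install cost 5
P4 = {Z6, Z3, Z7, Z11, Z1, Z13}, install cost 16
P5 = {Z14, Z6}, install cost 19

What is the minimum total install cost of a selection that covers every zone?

P2, P4 cover every zone at install cost 8 + 16 = 24.
Any cover uses at least 2 sensor positions; among all covering selections none totals below 24.

24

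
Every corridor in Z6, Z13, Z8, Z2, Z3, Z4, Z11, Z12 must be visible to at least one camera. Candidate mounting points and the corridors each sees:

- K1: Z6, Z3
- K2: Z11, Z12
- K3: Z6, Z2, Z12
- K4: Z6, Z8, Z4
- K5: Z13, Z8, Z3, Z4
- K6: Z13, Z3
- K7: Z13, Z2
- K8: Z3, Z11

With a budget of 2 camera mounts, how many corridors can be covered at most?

7

Choosing K3, K5 covers {Z6, Z13, Z8, Z2, Z3, Z4, Z12} — 7 corridors.
No choice of 2 camera mounts does better; here Z11 is left uncovered.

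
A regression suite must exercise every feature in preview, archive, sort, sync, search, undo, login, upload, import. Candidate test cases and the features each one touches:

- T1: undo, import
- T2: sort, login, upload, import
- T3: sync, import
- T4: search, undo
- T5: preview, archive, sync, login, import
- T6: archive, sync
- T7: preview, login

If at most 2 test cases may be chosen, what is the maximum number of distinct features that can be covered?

Choosing T2, T5 covers {preview, archive, sort, sync, login, upload, import} — 7 features.
No choice of 2 test cases does better; here search, undo are left uncovered.

7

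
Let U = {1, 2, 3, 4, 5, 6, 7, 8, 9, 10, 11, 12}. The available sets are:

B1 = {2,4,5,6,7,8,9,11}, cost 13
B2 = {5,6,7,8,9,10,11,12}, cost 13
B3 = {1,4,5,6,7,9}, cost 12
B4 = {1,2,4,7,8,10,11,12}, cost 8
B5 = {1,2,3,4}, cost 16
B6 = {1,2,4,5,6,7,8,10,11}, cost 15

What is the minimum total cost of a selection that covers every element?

B2, B5 cover every element at cost 13 + 16 = 29.
Any cover uses at least 2 sets; among all covering selections none totals below 29.
Greedy by coverage-per-cost would pick B4, B3, B5 for 36 — worse than the optimum 29.

29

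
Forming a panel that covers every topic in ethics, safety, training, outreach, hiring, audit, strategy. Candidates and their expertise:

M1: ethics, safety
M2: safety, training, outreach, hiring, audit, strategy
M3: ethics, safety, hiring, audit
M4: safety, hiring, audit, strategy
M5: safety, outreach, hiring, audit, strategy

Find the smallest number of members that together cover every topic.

2

M1, M2 together cover {ethics, safety, training, outreach, hiring, audit, strategy} — every topic.
No single member contains all 7 topics, so 2 is optimal.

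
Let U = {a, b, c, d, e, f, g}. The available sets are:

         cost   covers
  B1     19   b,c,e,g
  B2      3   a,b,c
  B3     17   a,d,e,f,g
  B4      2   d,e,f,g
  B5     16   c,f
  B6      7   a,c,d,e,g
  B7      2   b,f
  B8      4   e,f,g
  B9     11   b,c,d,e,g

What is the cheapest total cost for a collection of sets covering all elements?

5

B2, B4 cover every element at cost 3 + 2 = 5.
Any cover uses at least 2 sets; among all covering selections none totals below 5.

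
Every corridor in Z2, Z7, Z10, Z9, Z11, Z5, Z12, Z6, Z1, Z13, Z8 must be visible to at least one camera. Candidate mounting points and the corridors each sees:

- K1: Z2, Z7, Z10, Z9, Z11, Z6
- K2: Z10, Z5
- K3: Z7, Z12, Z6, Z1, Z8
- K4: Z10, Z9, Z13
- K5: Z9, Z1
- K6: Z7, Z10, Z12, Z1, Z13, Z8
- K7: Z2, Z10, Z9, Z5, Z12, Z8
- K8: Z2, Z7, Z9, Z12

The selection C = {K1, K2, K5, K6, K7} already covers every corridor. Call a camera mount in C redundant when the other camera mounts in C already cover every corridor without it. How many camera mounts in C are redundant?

Drop K1: Z11, Z6 uncovered — not redundant.
Drop K2: the rest still cover every corridor — redundant.
Drop K5: the rest still cover every corridor — redundant.
Drop K6: Z13 uncovered — not redundant.
Drop K7: the rest still cover every corridor — redundant.
3 redundant: K2, K5, K7.

3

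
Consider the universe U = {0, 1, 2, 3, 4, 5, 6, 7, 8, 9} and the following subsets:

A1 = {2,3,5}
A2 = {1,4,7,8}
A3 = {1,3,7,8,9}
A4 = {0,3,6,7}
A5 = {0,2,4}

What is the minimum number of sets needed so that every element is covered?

4

A1, A2, A3, A4 together cover {0, 1, 2, 3, 4, 5, 6, 7, 8, 9} — every element.
No 3 of the 5 sets cover everything (all 10 triples fall short), so 4 is minimum.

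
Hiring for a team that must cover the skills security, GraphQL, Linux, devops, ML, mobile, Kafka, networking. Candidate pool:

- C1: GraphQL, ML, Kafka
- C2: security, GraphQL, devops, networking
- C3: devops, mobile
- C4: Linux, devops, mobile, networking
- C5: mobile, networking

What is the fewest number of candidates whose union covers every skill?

3

C1, C2, C4 together cover {security, GraphQL, Linux, devops, ML, mobile, Kafka, networking} — every skill.
No 2 of the 5 candidates cover everything (all 10 pairs fall short), so 3 is minimum.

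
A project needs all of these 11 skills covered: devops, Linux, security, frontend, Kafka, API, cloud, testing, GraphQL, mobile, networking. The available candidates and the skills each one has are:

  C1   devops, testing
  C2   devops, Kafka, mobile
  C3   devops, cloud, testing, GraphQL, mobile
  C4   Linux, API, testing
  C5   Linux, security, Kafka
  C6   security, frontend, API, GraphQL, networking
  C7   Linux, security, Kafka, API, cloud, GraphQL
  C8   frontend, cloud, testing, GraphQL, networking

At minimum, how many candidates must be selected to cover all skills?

3

C2, C7, C8 together cover {devops, Linux, security, frontend, Kafka, API, cloud, testing, GraphQL, mobile, networking} — every skill.
No 2 of the 8 candidates cover everything (all 28 pairs fall short), so 3 is minimum.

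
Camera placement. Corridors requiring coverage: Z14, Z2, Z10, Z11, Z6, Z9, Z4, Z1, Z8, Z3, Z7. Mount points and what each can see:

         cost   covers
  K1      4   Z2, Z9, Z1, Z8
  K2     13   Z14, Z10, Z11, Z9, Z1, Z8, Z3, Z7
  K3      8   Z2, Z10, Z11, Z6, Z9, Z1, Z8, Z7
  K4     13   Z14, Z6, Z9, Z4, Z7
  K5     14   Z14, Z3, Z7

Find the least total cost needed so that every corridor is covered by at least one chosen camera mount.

K1, K2, K4 cover every corridor at cost 4 + 13 + 13 = 30.
Any cover uses at least 3 camera mounts; among all covering selections none totals below 30.

30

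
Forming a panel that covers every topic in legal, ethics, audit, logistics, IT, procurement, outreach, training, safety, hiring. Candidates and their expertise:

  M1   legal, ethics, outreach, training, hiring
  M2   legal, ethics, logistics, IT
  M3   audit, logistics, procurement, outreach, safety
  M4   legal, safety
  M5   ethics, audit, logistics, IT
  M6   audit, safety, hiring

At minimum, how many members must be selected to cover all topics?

3

M1, M2, M3 together cover {legal, ethics, audit, logistics, IT, procurement, outreach, training, safety, hiring} — every topic.
No 2 of the 6 members cover everything (all 15 pairs fall short), so 3 is minimum.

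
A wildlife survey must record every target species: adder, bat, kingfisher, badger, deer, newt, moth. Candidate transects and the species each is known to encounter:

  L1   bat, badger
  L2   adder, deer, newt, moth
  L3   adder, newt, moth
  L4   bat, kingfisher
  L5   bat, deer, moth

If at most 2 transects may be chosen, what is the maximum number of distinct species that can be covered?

6

Choosing L1, L2 covers {adder, bat, badger, deer, newt, moth} — 6 species.
No choice of 2 transects does better; here kingfisher is left uncovered.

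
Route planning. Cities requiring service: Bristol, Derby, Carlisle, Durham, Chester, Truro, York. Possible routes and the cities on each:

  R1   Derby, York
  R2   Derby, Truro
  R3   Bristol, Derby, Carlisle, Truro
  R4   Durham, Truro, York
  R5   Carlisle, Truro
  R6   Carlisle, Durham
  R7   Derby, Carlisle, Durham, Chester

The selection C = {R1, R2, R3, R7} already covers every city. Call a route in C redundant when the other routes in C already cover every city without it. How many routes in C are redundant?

1

Drop R1: York uncovered — not redundant.
Drop R2: the rest still cover every city — redundant.
Drop R3: Bristol uncovered — not redundant.
Drop R7: Durham, Chester uncovered — not redundant.
1 redundant: R2.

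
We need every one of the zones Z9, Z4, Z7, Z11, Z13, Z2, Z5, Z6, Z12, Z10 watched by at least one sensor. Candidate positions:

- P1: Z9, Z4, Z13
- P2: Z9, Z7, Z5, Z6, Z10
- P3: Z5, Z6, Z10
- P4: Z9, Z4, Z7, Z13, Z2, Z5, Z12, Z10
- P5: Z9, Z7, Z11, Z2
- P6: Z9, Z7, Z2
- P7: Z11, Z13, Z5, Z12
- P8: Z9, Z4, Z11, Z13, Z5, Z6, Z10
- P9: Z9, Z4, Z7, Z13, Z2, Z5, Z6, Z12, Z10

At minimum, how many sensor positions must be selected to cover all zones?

P4, P8 together cover {Z9, Z4, Z7, Z11, Z13, Z2, Z5, Z6, Z12, Z10} — every zone.
No single sensor position contains all 10 zones, so 2 is optimal.

2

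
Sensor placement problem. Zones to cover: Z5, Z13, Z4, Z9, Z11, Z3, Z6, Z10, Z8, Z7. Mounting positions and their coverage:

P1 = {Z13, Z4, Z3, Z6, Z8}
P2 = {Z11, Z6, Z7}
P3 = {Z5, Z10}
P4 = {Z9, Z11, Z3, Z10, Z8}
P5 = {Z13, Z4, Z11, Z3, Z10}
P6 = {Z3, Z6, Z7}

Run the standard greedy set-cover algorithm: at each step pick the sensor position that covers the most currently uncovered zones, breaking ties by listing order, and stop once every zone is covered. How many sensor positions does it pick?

4

Pick 1: P1 covers 5 new zones (Z13, Z4, Z3, Z6, Z8).
Pick 2: P4 covers 3 new zones (Z9, Z11, Z10).
Pick 3: P2 covers 1 new zones (Z7).
Pick 4: P3 covers 1 new zones (Z5).
Greedy uses 4 sensor positions.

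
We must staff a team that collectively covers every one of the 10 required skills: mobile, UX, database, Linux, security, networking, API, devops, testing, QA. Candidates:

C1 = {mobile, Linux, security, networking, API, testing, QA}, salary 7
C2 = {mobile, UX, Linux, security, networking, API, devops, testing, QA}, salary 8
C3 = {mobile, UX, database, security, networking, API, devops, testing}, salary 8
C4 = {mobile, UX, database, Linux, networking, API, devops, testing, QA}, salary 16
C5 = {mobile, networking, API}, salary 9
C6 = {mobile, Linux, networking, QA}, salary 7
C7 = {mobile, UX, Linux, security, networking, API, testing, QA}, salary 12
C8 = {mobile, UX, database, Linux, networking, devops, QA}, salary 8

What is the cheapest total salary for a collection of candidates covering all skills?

C1, C3 cover every skill at salary 7 + 8 = 15.
Any cover uses at least 2 candidates; among all covering selections none totals below 15.
Greedy by coverage-per-salary would pick C2, C3 for 16 — worse than the optimum 15.

15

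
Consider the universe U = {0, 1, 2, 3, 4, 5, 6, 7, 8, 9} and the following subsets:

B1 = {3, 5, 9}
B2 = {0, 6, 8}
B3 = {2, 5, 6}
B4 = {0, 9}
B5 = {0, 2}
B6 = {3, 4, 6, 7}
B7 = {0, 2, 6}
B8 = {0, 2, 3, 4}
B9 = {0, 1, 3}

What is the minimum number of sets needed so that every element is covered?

5

B1, B2, B3, B6, B9 together cover {0, 1, 2, 3, 4, 5, 6, 7, 8, 9} — every element.
No 4 of the 9 sets cover everything (all 126 size-4 selections fall short), so 5 is minimum.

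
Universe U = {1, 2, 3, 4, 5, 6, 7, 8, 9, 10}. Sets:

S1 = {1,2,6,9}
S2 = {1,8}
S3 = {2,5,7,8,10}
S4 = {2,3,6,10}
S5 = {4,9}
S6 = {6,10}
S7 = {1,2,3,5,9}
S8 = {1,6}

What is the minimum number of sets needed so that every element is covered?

4

S1, S3, S4, S5 together cover {1, 2, 3, 4, 5, 6, 7, 8, 9, 10} — every element.
No 3 of the 8 sets cover everything (all 56 triples fall short), so 4 is minimum.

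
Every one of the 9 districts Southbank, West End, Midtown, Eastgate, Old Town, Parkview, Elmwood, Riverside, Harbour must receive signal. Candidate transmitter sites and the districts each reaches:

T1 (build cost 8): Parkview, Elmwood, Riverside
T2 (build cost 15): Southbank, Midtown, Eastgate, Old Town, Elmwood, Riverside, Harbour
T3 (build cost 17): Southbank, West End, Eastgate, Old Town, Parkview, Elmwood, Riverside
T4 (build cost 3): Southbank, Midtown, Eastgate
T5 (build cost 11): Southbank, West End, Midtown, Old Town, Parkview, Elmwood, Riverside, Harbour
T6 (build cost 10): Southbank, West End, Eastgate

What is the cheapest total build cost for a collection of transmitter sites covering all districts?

14

T4, T5 cover every district at build cost 3 + 11 = 14.
Any cover uses at least 2 transmitter sites; among all covering selections none totals below 14.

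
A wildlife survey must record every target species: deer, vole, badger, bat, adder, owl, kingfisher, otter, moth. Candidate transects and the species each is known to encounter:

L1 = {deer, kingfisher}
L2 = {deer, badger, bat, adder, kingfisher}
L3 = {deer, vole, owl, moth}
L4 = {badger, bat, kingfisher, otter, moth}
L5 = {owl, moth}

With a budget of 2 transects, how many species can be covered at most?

8

Choosing L2, L3 covers {deer, vole, badger, bat, adder, owl, kingfisher, moth} — 8 species.
No choice of 2 transects does better; here otter is left uncovered.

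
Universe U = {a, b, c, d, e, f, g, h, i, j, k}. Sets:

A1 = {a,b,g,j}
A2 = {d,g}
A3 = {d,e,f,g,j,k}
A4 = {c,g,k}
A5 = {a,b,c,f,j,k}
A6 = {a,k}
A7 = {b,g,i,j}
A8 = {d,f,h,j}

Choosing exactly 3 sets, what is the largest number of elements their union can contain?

Choosing A3, A5, A7 covers {a, b, c, d, e, f, g, i, j, k} — 10 elements.
No choice of 3 sets does better; here h is left uncovered.

10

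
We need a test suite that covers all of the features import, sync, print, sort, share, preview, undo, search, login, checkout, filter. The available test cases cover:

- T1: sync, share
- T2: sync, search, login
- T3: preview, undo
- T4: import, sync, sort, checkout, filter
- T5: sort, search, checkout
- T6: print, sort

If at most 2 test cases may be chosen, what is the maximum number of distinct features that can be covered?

7

Choosing T2, T4 covers {import, sync, sort, search, login, checkout, filter} — 7 features.
No choice of 2 test cases does better; here print, share, preview, undo are left uncovered.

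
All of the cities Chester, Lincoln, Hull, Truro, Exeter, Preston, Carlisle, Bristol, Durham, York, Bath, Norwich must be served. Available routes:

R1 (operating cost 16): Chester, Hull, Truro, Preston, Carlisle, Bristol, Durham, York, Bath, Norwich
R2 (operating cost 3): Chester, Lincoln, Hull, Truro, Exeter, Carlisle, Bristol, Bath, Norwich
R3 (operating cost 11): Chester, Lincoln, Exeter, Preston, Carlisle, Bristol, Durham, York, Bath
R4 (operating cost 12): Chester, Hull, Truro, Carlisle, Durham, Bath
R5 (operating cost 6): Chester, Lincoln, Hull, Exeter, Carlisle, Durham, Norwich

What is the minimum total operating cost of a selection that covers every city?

R2, R3 cover every city at operating cost 3 + 11 = 14.
Any cover uses at least 2 routes; among all covering selections none totals below 14.

14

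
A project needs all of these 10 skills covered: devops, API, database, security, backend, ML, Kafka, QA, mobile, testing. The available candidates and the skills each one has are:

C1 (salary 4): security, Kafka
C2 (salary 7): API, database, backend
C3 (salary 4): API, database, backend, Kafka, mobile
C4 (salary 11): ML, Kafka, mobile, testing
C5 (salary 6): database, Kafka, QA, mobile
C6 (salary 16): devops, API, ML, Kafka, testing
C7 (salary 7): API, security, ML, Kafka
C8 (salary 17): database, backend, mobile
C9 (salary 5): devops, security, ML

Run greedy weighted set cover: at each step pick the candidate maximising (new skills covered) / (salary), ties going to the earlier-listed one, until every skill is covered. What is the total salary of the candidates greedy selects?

Pick 1: C3 adds 5 new (API, database, backend, Kafka, mobile) at salary 4 (ratio 5/4).
Pick 2: C9 adds 3 new (devops, security, ML) at salary 5 (ratio 3/5).
Pick 3: C5 adds 1 new (QA) at salary 6 (ratio 1/6).
Pick 4: C4 adds 1 new (testing) at salary 11 (ratio 1/11).
Greedy total salary: 4 + 5 + 6 + 11 = 26.

26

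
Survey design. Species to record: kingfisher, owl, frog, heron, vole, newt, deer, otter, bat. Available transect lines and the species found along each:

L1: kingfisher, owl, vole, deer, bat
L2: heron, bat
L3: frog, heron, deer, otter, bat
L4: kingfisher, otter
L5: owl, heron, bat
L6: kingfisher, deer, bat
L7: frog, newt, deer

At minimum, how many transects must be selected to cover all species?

L1, L3, L7 together cover {kingfisher, owl, frog, heron, vole, newt, deer, otter, bat} — every species.
No 2 of the 7 transects cover everything (all 21 pairs fall short), so 3 is minimum.

3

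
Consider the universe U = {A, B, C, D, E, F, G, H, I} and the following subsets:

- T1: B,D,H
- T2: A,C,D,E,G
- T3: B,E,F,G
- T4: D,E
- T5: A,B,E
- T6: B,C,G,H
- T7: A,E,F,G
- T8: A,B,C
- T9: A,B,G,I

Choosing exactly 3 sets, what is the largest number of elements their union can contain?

Choosing T1, T2, T3 covers {A, B, C, D, E, F, G, H} — 8 elements.
No choice of 3 sets does better; here I is left uncovered.

8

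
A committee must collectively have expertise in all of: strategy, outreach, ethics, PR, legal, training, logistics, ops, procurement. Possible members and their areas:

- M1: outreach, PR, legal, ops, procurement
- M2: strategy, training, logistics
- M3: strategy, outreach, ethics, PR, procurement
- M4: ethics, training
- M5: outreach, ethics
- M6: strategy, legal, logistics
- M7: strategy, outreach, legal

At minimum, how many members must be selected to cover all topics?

3

M1, M2, M3 together cover {strategy, outreach, ethics, PR, legal, training, logistics, ops, procurement} — every topic.
No 2 of the 7 members cover everything (all 21 pairs fall short), so 3 is minimum.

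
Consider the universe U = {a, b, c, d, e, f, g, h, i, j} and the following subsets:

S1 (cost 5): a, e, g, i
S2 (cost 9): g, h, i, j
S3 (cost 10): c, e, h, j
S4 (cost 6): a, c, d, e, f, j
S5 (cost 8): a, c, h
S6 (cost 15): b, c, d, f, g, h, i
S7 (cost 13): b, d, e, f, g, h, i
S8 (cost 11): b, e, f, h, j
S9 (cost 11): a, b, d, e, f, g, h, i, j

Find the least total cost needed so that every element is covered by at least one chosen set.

17

S4, S9 cover every element at cost 6 + 11 = 17.
Any cover uses at least 2 sets; among all covering selections none totals below 17.
Greedy by coverage-per-cost would pick S4, S1, S8 for 22 — worse than the optimum 17.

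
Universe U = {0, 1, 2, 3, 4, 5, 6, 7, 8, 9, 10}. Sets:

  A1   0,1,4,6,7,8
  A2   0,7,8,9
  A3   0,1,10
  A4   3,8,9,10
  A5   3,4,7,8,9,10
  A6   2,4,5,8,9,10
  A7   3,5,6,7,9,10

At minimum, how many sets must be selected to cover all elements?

A1, A4, A6 together cover {0, 1, 2, 3, 4, 5, 6, 7, 8, 9, 10} — every element.
No 2 of the 7 sets cover everything (all 21 pairs fall short), so 3 is minimum.

3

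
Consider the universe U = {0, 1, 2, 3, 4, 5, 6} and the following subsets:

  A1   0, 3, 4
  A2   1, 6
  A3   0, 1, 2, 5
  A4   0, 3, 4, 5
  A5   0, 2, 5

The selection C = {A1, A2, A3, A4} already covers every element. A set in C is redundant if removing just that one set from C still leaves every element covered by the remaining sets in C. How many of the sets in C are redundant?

Drop A1: the rest still cover every element — redundant.
Drop A2: 6 uncovered — not redundant.
Drop A3: 2 uncovered — not redundant.
Drop A4: the rest still cover every element — redundant.
2 redundant: A1, A4.

2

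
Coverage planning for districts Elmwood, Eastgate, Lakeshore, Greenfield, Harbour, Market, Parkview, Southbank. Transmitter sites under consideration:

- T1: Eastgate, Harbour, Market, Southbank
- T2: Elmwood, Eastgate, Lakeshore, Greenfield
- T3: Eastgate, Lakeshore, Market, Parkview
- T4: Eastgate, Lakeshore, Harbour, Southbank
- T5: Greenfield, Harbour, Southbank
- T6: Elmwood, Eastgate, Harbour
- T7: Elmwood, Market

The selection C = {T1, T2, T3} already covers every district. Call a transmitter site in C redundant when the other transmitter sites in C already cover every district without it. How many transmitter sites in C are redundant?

Drop T1: Harbour, Southbank uncovered — not redundant.
Drop T2: Elmwood, Greenfield uncovered — not redundant.
Drop T3: Parkview uncovered — not redundant.
None of the transmitter sites in C is redundant.

0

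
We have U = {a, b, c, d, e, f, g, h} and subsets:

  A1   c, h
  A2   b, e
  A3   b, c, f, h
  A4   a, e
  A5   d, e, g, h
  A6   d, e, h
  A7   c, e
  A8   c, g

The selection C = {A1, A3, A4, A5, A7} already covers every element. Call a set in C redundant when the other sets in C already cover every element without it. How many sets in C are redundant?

2

Drop A1: the rest still cover every element — redundant.
Drop A3: b, f uncovered — not redundant.
Drop A4: a uncovered — not redundant.
Drop A5: d, g uncovered — not redundant.
Drop A7: the rest still cover every element — redundant.
2 redundant: A1, A7.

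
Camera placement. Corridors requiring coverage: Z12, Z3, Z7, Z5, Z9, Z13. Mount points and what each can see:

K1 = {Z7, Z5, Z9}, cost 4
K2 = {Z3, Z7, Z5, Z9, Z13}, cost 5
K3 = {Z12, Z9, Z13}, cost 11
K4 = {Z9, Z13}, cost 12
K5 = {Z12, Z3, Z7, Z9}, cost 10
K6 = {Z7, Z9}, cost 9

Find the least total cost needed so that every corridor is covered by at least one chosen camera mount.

15

K2, K5 cover every corridor at cost 5 + 10 = 15.
Any cover uses at least 2 camera mounts; among all covering selections none totals below 15.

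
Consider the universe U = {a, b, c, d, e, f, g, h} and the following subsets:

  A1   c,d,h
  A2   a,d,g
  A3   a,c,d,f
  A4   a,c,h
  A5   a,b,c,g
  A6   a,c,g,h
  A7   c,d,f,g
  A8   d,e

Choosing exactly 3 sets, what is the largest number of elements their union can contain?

Choosing A1, A3, A5 covers {a, b, c, d, f, g, h} — 7 elements.
No choice of 3 sets does better; here e is left uncovered.

7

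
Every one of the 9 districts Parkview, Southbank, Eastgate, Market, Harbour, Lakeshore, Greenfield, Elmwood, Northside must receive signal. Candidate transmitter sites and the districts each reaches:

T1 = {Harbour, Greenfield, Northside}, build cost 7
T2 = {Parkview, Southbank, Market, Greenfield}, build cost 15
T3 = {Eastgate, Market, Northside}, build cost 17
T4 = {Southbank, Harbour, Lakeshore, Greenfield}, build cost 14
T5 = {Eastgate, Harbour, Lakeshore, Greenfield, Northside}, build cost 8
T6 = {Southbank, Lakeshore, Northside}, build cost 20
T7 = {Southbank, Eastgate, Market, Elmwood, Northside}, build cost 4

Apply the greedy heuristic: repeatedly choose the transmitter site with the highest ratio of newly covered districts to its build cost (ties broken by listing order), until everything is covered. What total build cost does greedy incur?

Pick 1: T7 adds 5 new (Southbank, Eastgate, Market, Elmwood, Northside) at build cost 4 (ratio 5/4).
Pick 2: T5 adds 3 new (Harbour, Lakeshore, Greenfield) at build cost 8 (ratio 3/8).
Pick 3: T2 adds 1 new (Parkview) at build cost 15 (ratio 1/15).
Greedy total build cost: 4 + 8 + 15 = 27.

27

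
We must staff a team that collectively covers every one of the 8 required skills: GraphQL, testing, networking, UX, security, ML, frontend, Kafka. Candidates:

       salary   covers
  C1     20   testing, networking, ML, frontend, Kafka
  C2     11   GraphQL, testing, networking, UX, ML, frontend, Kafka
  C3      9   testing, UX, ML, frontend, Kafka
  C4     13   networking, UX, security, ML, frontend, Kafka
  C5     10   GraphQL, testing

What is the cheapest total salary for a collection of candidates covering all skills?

C4, C5 cover every skill at salary 13 + 10 = 23.
Any cover uses at least 2 candidates; among all covering selections none totals below 23.

23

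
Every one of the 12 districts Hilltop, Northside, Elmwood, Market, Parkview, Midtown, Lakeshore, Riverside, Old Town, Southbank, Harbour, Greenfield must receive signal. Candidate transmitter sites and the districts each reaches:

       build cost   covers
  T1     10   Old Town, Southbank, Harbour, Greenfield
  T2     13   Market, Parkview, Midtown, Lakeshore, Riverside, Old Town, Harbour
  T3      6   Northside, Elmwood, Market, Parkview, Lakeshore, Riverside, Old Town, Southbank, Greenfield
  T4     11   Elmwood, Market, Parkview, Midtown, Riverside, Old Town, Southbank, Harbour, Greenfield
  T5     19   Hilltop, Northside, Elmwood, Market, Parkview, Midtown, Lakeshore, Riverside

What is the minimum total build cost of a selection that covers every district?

29

T1, T5 cover every district at build cost 10 + 19 = 29.
Any cover uses at least 2 transmitter sites; among all covering selections none totals below 29.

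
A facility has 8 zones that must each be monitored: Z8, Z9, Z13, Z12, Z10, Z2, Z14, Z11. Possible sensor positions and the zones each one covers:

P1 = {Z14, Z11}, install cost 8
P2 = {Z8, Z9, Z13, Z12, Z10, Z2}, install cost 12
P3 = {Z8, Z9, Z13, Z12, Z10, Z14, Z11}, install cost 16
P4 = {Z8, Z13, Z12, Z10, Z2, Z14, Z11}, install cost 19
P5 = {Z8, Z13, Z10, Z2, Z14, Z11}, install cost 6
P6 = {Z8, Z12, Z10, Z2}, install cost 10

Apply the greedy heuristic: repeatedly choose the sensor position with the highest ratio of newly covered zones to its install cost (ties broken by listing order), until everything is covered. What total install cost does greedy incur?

Pick 1: P5 adds 6 new (Z8, Z13, Z10, Z2, Z14, Z11) at install cost 6 (ratio 6/6).
Pick 2: P2 adds 2 new (Z9, Z12) at install cost 12 (ratio 2/12).
Greedy total install cost: 6 + 12 = 18.

18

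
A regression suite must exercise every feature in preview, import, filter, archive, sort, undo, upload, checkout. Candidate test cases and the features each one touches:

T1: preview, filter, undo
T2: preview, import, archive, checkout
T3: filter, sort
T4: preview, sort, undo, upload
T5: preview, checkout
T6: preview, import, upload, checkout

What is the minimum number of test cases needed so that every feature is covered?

3

T1, T2, T4 together cover {preview, import, filter, archive, sort, undo, upload, checkout} — every feature.
No 2 of the 6 test cases cover everything (all 15 pairs fall short), so 3 is minimum.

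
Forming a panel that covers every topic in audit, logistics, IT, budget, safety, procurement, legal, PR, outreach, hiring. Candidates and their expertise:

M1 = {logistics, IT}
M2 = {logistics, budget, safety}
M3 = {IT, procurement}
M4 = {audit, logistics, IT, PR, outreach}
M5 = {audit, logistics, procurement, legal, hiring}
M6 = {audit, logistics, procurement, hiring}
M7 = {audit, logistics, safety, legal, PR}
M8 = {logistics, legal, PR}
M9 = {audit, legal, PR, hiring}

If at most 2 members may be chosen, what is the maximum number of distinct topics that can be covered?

Choosing M4, M5 covers {audit, logistics, IT, procurement, legal, PR, outreach, hiring} — 8 topics.
No choice of 2 members does better; here budget, safety are left uncovered.

8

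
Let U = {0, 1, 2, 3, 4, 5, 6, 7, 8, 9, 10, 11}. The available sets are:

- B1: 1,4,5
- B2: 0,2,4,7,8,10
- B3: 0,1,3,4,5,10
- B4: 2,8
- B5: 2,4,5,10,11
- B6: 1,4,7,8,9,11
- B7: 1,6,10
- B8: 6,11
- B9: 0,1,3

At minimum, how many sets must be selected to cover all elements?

B2, B3, B6, B7 together cover {0, 1, 2, 3, 4, 5, 6, 7, 8, 9, 10, 11} — every element.
No 3 of the 9 sets cover everything (all 84 triples fall short), so 4 is minimum.

4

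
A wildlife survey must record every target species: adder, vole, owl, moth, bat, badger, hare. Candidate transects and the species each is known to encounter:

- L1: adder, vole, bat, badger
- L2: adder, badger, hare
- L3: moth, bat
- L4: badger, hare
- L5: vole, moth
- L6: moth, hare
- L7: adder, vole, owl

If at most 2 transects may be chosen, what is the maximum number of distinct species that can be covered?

6

Choosing L1, L6 covers {adder, vole, moth, bat, badger, hare} — 6 species.
No choice of 2 transects does better; here owl is left uncovered.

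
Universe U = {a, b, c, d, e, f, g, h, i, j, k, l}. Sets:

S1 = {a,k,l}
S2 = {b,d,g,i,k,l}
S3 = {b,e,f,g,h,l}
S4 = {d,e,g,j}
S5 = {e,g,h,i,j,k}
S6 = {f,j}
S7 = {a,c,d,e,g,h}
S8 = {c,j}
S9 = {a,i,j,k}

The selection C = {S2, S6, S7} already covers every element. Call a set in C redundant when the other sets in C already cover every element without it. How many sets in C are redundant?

0

Drop S2: b, i, k, l uncovered — not redundant.
Drop S6: f, j uncovered — not redundant.
Drop S7: a, c, e, h uncovered — not redundant.
None of the sets in C is redundant.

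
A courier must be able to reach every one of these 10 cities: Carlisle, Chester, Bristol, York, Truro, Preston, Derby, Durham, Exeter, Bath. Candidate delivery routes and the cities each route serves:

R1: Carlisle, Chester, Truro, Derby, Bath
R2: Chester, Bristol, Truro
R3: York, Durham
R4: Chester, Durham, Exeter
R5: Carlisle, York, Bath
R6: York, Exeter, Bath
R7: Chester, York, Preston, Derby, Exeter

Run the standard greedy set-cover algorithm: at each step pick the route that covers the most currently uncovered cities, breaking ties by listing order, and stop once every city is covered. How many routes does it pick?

4

Pick 1: R1 covers 5 new cities (Carlisle, Chester, Truro, Derby, Bath).
Pick 2: R7 covers 3 new cities (York, Preston, Exeter).
Pick 3: R2 covers 1 new cities (Bristol).
Pick 4: R3 covers 1 new cities (Durham).
Greedy uses 4 routes.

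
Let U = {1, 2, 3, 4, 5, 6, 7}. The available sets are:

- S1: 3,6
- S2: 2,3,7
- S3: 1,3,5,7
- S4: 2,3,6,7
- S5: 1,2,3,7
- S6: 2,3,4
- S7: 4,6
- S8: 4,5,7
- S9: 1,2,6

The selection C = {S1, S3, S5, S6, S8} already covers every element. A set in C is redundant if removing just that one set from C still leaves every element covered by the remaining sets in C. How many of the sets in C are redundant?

4

Drop S1: 6 uncovered — not redundant.
Drop S3: the rest still cover every element — redundant.
Drop S5: the rest still cover every element — redundant.
Drop S6: the rest still cover every element — redundant.
Drop S8: the rest still cover every element — redundant.
4 redundant: S3, S5, S6, S8.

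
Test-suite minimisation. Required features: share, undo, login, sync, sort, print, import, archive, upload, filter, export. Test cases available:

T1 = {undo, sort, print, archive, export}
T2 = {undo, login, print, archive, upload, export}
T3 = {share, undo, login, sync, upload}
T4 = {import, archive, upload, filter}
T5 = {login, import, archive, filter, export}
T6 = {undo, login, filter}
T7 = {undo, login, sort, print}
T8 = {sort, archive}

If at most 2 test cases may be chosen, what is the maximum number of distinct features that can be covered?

Choosing T1, T3 covers {share, undo, login, sync, sort, print, archive, upload, export} — 9 features.
No choice of 2 test cases does better; here import, filter are left uncovered.

9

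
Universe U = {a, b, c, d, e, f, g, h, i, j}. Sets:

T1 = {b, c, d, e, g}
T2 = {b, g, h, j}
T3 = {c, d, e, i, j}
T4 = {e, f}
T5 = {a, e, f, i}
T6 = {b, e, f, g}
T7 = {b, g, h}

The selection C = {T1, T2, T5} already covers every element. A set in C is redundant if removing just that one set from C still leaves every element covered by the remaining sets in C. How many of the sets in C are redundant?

Drop T1: c, d uncovered — not redundant.
Drop T2: h, j uncovered — not redundant.
Drop T5: a, f, i uncovered — not redundant.
None of the sets in C is redundant.

0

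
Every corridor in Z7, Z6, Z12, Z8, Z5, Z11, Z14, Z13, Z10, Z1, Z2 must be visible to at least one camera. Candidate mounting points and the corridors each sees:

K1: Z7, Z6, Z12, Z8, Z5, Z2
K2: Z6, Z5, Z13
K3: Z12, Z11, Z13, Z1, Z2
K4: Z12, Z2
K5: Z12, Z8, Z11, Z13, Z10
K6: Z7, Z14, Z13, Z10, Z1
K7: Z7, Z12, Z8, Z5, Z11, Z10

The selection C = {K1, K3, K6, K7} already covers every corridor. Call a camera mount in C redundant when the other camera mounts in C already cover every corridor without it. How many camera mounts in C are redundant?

Drop K1: Z6 uncovered — not redundant.
Drop K3: the rest still cover every corridor — redundant.
Drop K6: Z14 uncovered — not redundant.
Drop K7: the rest still cover every corridor — redundant.
2 redundant: K3, K7.

2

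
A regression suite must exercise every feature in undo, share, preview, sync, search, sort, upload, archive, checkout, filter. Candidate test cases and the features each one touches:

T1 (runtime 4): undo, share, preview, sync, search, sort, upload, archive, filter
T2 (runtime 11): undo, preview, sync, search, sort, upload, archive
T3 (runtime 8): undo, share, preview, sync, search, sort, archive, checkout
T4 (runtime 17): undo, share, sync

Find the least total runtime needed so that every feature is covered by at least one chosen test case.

T1, T3 cover every feature at runtime 4 + 8 = 12.
Any cover uses at least 2 test cases; among all covering selections none totals below 12.

12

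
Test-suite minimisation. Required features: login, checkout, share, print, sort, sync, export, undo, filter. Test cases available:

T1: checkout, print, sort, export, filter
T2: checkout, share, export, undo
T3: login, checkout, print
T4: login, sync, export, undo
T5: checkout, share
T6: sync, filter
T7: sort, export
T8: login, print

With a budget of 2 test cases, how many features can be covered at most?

Choosing T1, T4 covers {login, checkout, print, sort, sync, export, undo, filter} — 8 features.
No choice of 2 test cases does better; here share is left uncovered.

8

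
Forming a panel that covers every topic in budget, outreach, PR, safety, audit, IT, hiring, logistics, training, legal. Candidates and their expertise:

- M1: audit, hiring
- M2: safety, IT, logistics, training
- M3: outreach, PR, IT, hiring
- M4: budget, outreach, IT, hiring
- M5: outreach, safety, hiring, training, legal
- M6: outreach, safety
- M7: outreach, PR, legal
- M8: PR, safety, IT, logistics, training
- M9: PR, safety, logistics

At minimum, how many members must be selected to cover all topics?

4

M1, M2, M4, M7 together cover {budget, outreach, PR, safety, audit, IT, hiring, logistics, training, legal} — every topic.
No 3 of the 9 members cover everything (all 84 triples fall short), so 4 is minimum.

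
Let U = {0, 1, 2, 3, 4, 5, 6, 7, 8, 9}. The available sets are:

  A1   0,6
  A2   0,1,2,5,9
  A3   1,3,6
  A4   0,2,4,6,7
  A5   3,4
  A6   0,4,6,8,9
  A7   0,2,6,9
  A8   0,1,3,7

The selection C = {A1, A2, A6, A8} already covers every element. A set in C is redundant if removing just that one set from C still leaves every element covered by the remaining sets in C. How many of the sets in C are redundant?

Drop A1: the rest still cover every element — redundant.
Drop A2: 2, 5 uncovered — not redundant.
Drop A6: 4, 8 uncovered — not redundant.
Drop A8: 3, 7 uncovered — not redundant.
1 redundant: A1.

1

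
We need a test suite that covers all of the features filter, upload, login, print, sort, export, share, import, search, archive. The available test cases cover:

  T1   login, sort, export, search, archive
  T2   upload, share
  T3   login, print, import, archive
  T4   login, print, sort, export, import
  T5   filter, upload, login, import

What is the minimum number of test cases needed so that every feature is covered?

T1, T2, T3, T5 together cover {filter, upload, login, print, sort, export, share, import, search, archive} — every feature.
No 3 of the 5 test cases cover everything (all 10 triples fall short), so 4 is minimum.

4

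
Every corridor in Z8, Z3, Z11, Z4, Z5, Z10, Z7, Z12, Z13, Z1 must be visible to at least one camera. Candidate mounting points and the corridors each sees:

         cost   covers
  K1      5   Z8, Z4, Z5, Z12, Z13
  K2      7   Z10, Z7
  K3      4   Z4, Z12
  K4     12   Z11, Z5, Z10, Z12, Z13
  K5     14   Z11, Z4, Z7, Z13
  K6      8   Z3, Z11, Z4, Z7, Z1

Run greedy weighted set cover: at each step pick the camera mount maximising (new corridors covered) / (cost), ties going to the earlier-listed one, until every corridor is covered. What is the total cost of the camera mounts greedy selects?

20

Pick 1: K1 adds 5 new (Z8, Z4, Z5, Z12, Z13) at cost 5 (ratio 5/5).
Pick 2: K6 adds 4 new (Z3, Z11, Z7, Z1) at cost 8 (ratio 4/8).
Pick 3: K2 adds 1 new (Z10) at cost 7 (ratio 1/7).
Greedy total cost: 5 + 8 + 7 = 20.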